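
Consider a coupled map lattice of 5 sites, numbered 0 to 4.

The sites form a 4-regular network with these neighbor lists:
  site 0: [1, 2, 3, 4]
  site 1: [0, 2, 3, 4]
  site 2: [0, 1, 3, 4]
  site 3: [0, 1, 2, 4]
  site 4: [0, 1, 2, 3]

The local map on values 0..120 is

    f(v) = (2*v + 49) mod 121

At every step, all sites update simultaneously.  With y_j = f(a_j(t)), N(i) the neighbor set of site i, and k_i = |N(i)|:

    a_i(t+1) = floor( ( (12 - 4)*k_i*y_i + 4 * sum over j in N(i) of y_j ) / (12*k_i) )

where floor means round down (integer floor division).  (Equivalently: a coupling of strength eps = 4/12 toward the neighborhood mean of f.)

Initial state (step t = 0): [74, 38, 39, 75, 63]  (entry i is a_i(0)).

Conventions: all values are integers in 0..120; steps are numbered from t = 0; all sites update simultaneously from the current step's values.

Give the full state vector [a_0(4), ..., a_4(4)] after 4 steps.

Answer: [33, 61, 63, 34, 83]

Derivation:
t=0: [74, 38, 39, 75, 63]
t=1: [62, 20, 21, 63, 49]
t=2: [56, 77, 79, 57, 41]
t=3: [45, 69, 71, 46, 27]
t=4: [33, 61, 63, 34, 83]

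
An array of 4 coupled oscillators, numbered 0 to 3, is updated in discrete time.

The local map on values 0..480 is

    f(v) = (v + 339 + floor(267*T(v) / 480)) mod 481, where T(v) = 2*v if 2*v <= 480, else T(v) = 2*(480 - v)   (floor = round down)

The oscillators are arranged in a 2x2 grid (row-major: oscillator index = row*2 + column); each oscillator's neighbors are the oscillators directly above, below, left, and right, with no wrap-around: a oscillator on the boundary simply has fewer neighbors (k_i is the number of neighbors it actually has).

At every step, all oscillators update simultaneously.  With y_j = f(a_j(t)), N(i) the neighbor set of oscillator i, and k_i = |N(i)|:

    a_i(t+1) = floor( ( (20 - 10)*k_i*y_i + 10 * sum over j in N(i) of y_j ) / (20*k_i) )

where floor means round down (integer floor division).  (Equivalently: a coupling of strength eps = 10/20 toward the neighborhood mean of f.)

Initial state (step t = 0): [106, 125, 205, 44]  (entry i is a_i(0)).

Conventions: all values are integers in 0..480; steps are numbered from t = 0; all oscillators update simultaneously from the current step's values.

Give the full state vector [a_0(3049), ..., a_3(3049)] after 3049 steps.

Answer: [352, 352, 352, 352]
Key observation: The state at step 5, [352, 352, 352, 352], reappears at step 6: the system is in a cycle of period 1 from step 5 on.  Therefore the state at step 3049 equals the state at step 5 + ((3049 - 5) mod 1) = 5, which is [352, 352, 352, 352].

Derivation:
t=0: [106, 125, 205, 44]
t=1: [143, 189, 273, 318]
t=2: [234, 257, 309, 332]
t=3: [356, 358, 355, 357]
t=4: [351, 351, 351, 351]
t=5: [352, 352, 352, 352]
t=6: [352, 352, 352, 352]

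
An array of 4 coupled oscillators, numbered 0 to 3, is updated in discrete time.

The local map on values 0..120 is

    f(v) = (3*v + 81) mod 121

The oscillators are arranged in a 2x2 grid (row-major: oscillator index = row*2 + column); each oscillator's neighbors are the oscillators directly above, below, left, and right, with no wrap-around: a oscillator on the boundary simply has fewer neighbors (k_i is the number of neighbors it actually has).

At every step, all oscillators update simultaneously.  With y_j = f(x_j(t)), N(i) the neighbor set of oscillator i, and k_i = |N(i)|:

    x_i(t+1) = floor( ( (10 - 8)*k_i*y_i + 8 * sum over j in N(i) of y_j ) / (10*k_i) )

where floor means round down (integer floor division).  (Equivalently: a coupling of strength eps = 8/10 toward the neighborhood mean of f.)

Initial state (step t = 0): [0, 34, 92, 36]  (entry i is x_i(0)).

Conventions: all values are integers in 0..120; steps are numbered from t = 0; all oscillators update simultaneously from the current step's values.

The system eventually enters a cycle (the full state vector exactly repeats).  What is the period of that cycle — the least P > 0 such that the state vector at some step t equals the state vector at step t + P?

Answer: 10
Key observation: The state at step 13, [37, 28, 28, 37], reappears at step 23 — and no state repeats earlier — so the cycle the system enters has period 10.

Derivation:
t=0: [0, 34, 92, 36]
t=1: [87, 72, 82, 84]
t=2: [76, 87, 93, 74]
t=3: [100, 71, 74, 99]
t=4: [48, 23, 25, 48]
t=5: [46, 89, 90, 46]
t=6: [105, 99, 100, 105]
t=7: [19, 29, 30, 19]
t=8: [42, 23, 23, 42]
t=9: [40, 74, 74, 40]
t=10: [64, 76, 76, 64]
t=11: [59, 38, 38, 59]
t=12: [62, 27, 27, 62]
t=13: [37, 28, 28, 37]
t=14: [49, 65, 65, 49]
t=15: [48, 92, 92, 48]
t=16: [112, 106, 106, 112]
t=17: [39, 50, 50, 39]
t=18: [103, 83, 83, 103]
t=19: [75, 39, 39, 75]
t=20: [74, 66, 66, 74]
t=21: [41, 56, 56, 41]
t=22: [22, 67, 67, 22]
t=23: [37, 28, 28, 37]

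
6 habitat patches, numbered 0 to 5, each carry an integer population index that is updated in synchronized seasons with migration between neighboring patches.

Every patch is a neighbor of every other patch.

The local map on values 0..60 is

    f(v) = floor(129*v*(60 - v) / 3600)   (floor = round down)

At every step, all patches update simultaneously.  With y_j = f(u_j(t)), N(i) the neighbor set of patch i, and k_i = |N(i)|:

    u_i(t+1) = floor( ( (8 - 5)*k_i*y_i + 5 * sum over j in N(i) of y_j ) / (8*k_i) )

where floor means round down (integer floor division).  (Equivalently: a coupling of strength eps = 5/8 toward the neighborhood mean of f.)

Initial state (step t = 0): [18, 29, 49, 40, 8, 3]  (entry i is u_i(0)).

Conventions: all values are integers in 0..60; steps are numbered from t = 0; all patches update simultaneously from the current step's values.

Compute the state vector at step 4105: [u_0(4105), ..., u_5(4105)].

Answer: [32, 32, 32, 32, 32, 32]
Key observation: The state at step 4, [32, 32, 32, 32, 32, 32], reappears at step 5: the system is in a cycle of period 1 from step 4 on.  Therefore the state at step 4105 equals the state at step 4 + ((4105 - 4) mod 1) = 4, which is [32, 32, 32, 32, 32, 32].

Derivation:
t=0: [18, 29, 49, 40, 8, 3]
t=1: [22, 23, 20, 22, 19, 17]
t=2: [28, 28, 28, 28, 27, 27]
t=3: [31, 31, 31, 31, 31, 31]
t=4: [32, 32, 32, 32, 32, 32]
t=5: [32, 32, 32, 32, 32, 32]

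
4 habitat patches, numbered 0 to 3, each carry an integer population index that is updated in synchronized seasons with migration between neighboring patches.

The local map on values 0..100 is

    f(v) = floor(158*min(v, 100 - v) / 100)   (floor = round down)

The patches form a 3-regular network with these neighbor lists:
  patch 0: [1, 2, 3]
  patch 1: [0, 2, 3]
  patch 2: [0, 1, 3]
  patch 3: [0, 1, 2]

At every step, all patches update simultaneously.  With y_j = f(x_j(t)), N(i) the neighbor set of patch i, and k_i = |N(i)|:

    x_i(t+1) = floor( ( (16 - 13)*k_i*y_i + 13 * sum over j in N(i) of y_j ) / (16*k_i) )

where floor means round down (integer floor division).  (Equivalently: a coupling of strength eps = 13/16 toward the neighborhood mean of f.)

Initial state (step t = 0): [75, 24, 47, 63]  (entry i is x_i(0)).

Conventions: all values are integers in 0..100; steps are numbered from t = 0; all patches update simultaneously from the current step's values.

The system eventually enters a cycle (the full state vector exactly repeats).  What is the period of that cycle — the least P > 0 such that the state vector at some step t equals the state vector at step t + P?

Simulating step by step:
t=0: [75, 24, 47, 63]
t=1: [53, 53, 50, 51]
t=2: [76, 76, 75, 75]
t=3: [38, 38, 37, 37]
t=4: [58, 58, 59, 59]
t=5: [64, 64, 65, 65]
t=6: [55, 55, 55, 55]
t=7: [71, 71, 71, 71]
t=8: [45, 45, 45, 45]
t=9: [71, 71, 71, 71]

Answer: 2
Key observation: The state at step 7, [71, 71, 71, 71], reappears at step 9 — and no state repeats earlier — so the cycle the system enters has period 2.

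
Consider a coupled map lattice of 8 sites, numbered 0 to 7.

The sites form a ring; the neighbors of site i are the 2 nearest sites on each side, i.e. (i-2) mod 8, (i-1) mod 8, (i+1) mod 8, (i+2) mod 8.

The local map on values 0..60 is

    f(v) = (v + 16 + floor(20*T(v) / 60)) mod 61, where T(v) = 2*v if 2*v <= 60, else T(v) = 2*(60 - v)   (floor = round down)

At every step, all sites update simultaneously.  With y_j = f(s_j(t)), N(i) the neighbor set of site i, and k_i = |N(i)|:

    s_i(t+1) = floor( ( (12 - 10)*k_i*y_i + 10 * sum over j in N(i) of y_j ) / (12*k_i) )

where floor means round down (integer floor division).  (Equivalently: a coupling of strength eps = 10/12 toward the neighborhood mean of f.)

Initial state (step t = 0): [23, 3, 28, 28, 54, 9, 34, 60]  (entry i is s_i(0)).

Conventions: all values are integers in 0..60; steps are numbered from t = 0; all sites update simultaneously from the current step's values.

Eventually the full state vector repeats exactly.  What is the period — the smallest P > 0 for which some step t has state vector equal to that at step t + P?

Answer: 12
Key observation: The state at step 10, [7, 7, 7, 7, 7, 7, 7, 7], reappears at step 22 — and no state repeats earlier — so the cycle the system enters has period 12.

Derivation:
t=0: [23, 3, 28, 28, 54, 9, 34, 60]
t=1: [17, 18, 18, 13, 10, 12, 24, 25]
t=2: [50, 46, 40, 39, 41, 43, 44, 47]
t=3: [9, 9, 9, 8, 8, 8, 9, 9]
t=4: [31, 30, 30, 29, 29, 29, 30, 30]
t=5: [5, 4, 4, 3, 3, 3, 4, 4]
t=6: [22, 22, 22, 21, 21, 21, 22, 22]
t=7: [52, 51, 51, 51, 51, 51, 51, 51]
t=8: [12, 12, 12, 12, 12, 12, 12, 12]
t=9: [36, 36, 36, 36, 36, 36, 36, 36]
t=10: [7, 7, 7, 7, 7, 7, 7, 7]
t=11: [27, 27, 27, 27, 27, 27, 27, 27]
t=12: [0, 0, 0, 0, 0, 0, 0, 0]
t=13: [16, 16, 16, 16, 16, 16, 16, 16]
t=14: [42, 42, 42, 42, 42, 42, 42, 42]
t=15: [9, 9, 9, 9, 9, 9, 9, 9]
t=16: [31, 31, 31, 31, 31, 31, 31, 31]
t=17: [5, 5, 5, 5, 5, 5, 5, 5]
t=18: [24, 24, 24, 24, 24, 24, 24, 24]
t=19: [56, 56, 56, 56, 56, 56, 56, 56]
t=20: [13, 13, 13, 13, 13, 13, 13, 13]
t=21: [37, 37, 37, 37, 37, 37, 37, 37]
t=22: [7, 7, 7, 7, 7, 7, 7, 7]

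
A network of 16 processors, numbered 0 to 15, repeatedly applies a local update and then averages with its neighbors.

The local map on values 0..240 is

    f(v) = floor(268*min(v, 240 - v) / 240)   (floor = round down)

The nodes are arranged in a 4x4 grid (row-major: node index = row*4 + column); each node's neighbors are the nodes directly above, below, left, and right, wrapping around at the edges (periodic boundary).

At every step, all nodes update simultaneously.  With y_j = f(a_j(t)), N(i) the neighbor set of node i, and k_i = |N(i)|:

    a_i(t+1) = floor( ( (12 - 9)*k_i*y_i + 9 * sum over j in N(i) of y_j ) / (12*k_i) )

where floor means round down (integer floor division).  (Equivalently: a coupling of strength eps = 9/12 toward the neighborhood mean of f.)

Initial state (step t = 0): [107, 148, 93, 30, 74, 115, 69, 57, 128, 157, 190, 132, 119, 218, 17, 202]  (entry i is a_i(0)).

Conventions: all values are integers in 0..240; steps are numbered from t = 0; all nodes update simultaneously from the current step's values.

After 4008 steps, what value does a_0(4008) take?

Simulating step by step:
t=0: [107, 148, 93, 30, 74, 115, 69, 57, 128, 157, 190, 132, 119, 218, 17, 202]
t=1: [95, 95, 68, 69, 102, 98, 84, 74, 111, 85, 71, 83, 91, 70, 46, 67]
t=2: [100, 95, 80, 82, 107, 103, 87, 90, 105, 96, 81, 90, 96, 85, 70, 78]
t=3: [107, 103, 92, 95, 112, 109, 98, 101, 110, 104, 94, 98, 103, 98, 87, 92]
t=4: [116, 113, 105, 108, 120, 117, 109, 112, 117, 114, 106, 109, 113, 110, 102, 105]
t=5: [127, 124, 119, 121, 129, 127, 122, 124, 127, 125, 119, 122, 124, 122, 117, 119]
t=6: [127, 128, 130, 130, 125, 127, 130, 129, 127, 128, 130, 130, 128, 129, 131, 130]
t=7: [125, 124, 122, 122, 125, 125, 122, 123, 125, 124, 122, 122, 124, 123, 121, 122]
t=8: [128, 129, 130, 130, 128, 128, 130, 130, 128, 129, 130, 130, 129, 129, 131, 130]
t=9: [123, 123, 122, 122, 124, 123, 122, 122, 123, 123, 122, 122, 123, 122, 121, 122]
t=10: [130, 130, 131, 130, 129, 130, 130, 130, 130, 130, 131, 130, 130, 130, 131, 131]
t=11: [122, 121, 121, 121, 122, 122, 121, 122, 122, 121, 121, 121, 121, 121, 121, 121]
t=12: [131, 131, 132, 131, 131, 131, 131, 131, 131, 131, 132, 131, 131, 132, 132, 132]
t=13: [121, 120, 120, 120, 121, 121, 120, 121, 121, 120, 120, 120, 120, 120, 120, 120]
t=14: [133, 133, 134, 133, 132, 133, 133, 133, 133, 133, 134, 133, 133, 134, 134, 134]
t=15: [119, 118, 118, 118, 119, 119, 118, 119, 119, 118, 118, 118, 118, 118, 118, 118]
t=16: [131, 131, 131, 131, 132, 131, 131, 131, 131, 131, 131, 131, 131, 131, 131, 131]
t=17: [120, 121, 121, 121, 120, 120, 121, 120, 120, 121, 121, 121, 121, 121, 121, 121]
t=18: [132, 132, 132, 132, 134, 132, 132, 132, 132, 132, 132, 132, 132, 132, 132, 132]
t=19: [119, 120, 120, 120, 119, 119, 120, 119, 119, 120, 120, 120, 120, 120, 120, 120]
t=20: [133, 133, 134, 133, 132, 133, 133, 133, 133, 133, 134, 133, 133, 134, 134, 134]

Answer: a_0(4008) = 132
Key observation: The state at step 14, [133, 133, 134, 133, 132, 133, 133, 133, 133, 133, 134, 133, 133, 134, 134, 134], reappears at step 20: the system is in a cycle of period 6 from step 14 on.  Therefore the state at step 4008 equals the state at step 14 + ((4008 - 14) mod 6) = 18, which is [132, 132, 132, 132, 134, 132, 132, 132, 132, 132, 132, 132, 132, 132, 132, 132].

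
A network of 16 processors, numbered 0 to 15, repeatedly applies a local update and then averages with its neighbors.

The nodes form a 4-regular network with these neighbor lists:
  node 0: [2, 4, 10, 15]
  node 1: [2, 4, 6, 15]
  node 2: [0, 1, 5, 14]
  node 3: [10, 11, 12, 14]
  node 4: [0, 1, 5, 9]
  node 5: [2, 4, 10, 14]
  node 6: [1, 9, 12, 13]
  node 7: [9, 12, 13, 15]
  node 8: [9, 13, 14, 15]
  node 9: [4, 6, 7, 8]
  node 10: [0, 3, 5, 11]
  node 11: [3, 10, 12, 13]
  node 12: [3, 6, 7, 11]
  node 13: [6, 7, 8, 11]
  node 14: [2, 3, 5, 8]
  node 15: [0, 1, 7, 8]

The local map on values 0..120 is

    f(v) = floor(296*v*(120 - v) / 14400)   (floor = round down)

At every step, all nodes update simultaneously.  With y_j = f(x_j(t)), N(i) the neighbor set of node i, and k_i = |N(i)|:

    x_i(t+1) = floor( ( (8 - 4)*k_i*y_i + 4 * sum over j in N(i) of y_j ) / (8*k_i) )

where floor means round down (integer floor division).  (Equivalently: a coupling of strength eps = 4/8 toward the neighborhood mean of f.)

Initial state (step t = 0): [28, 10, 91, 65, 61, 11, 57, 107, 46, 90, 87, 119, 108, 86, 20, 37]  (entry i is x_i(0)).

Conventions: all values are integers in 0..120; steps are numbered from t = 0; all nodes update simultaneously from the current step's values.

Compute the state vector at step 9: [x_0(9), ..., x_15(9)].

Answer: [71, 71, 71, 71, 71, 71, 71, 71, 71, 71, 71, 71, 71, 71, 71, 71]

Derivation:
t=0: [28, 10, 91, 65, 61, 11, 57, 107, 46, 90, 87, 119, 108, 86, 20, 37]
t=1: [57, 43, 44, 52, 55, 40, 56, 39, 61, 57, 48, 28, 35, 51, 48, 52]
t=2: [72, 69, 68, 67, 71, 67, 70, 66, 72, 71, 68, 60, 63, 68, 70, 70]
t=3: [71, 71, 71, 72, 71, 71, 71, 72, 71, 71, 72, 73, 72, 72, 71, 71]
t=4: [71, 71, 71, 70, 71, 71, 71, 71, 71, 71, 70, 70, 70, 70, 71, 71]
t=5: [71, 71, 71, 71, 71, 71, 71, 71, 71, 71, 71, 71, 71, 71, 71, 71]
t=6: [71, 71, 71, 71, 71, 71, 71, 71, 71, 71, 71, 71, 71, 71, 71, 71]
t=7: [71, 71, 71, 71, 71, 71, 71, 71, 71, 71, 71, 71, 71, 71, 71, 71]
t=8: [71, 71, 71, 71, 71, 71, 71, 71, 71, 71, 71, 71, 71, 71, 71, 71]
t=9: [71, 71, 71, 71, 71, 71, 71, 71, 71, 71, 71, 71, 71, 71, 71, 71]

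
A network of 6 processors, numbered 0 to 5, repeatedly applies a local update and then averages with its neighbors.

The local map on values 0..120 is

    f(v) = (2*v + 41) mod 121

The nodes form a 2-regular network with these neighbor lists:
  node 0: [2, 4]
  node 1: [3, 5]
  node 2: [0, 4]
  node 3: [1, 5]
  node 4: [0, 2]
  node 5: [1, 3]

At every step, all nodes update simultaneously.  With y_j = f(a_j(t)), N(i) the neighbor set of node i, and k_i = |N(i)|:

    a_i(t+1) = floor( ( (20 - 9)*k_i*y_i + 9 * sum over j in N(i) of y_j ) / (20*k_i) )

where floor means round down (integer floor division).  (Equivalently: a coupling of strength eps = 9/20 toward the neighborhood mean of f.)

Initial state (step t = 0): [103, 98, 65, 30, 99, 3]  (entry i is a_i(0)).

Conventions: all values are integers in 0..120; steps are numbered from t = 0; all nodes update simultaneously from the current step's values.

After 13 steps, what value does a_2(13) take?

Answer: a_2(13) = 83

Derivation:
t=0: [103, 98, 65, 30, 99, 3]
t=1: [40, 97, 55, 92, 77, 74]
t=2: [23, 101, 33, 98, 47, 86]
t=3: [75, 47, 81, 84, 51, 76]
t=4: [61, 43, 65, 67, 46, 62]
t=5: [37, 25, 39, 40, 27, 37]
t=6: [111, 75, 112, 46, 104, 83]
t=7: [18, 60, 18, 41, 13, 65]
t=8: [74, 33, 74, 21, 71, 36]
t=9: [66, 102, 66, 95, 64, 104]
t=10: [51, 27, 51, 62, 49, 29]
t=11: [21, 84, 21, 67, 19, 85]
t=12: [82, 80, 82, 69, 80, 81]
t=13: [83, 75, 83, 68, 81, 76]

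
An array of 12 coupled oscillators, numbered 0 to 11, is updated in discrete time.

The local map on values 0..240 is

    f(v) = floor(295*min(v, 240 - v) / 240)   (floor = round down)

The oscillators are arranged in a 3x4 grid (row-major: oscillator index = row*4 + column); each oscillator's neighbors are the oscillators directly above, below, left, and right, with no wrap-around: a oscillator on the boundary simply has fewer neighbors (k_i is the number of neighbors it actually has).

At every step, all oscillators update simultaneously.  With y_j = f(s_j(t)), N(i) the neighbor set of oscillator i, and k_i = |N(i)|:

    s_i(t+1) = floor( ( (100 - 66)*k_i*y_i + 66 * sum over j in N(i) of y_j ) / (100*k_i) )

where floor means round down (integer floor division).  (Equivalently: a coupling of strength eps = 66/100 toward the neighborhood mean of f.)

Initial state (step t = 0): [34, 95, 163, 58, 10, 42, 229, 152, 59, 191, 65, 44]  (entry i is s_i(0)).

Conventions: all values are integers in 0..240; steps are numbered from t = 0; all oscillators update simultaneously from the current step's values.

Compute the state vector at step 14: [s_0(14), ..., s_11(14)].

Simulating step by step:
t=0: [34, 95, 163, 58, 10, 42, 229, 152, 59, 191, 65, 44]
t=1: [56, 80, 75, 90, 40, 50, 59, 67, 48, 64, 54, 80]
t=2: [71, 81, 92, 94, 58, 69, 74, 89, 61, 67, 77, 82]
t=3: [85, 96, 105, 112, 78, 84, 96, 104, 75, 83, 91, 100]
t=4: [105, 114, 125, 131, 98, 106, 117, 126, 96, 102, 112, 120]
t=5: [129, 135, 139, 137, 123, 131, 139, 140, 120, 127, 137, 141]
t=6: [136, 130, 125, 124, 140, 133, 125, 123, 142, 136, 127, 122]
t=7: [127, 133, 139, 142, 124, 131, 139, 142, 122, 128, 137, 142]
t=8: [137, 131, 124, 121, 139, 133, 125, 120, 141, 135, 126, 121]
t=9: [127, 133, 140, 145, 125, 131, 140, 145, 124, 130, 139, 144]
t=10: [136, 131, 122, 117, 138, 132, 123, 117, 139, 133, 124, 119]
t=11: [128, 134, 141, 143, 126, 132, 141, 143, 126, 132, 140, 143]
t=12: [135, 130, 122, 119, 137, 131, 122, 119, 137, 131, 123, 119]
t=13: [129, 135, 143, 145, 128, 134, 142, 145, 128, 133, 141, 145]
t=14: [134, 128, 120, 116, 135, 129, 120, 116, 135, 129, 121, 117]

Answer: [134, 128, 120, 116, 135, 129, 120, 116, 135, 129, 121, 117]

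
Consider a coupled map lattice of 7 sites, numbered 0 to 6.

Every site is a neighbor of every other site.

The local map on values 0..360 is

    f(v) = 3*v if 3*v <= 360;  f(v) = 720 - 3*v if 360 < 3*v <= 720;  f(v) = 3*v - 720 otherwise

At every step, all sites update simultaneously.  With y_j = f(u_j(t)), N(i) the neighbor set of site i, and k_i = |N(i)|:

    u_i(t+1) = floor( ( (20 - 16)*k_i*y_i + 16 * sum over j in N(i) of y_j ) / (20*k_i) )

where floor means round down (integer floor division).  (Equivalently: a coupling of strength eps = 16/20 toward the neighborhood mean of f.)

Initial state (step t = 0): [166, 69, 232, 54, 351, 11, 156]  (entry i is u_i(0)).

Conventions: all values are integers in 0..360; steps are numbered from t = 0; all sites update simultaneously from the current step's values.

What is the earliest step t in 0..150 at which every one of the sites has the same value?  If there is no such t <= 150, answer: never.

Answer: 6
Key observation: Synchronization is absorbing here: once all sites are equal they stay equal, and step 6 is the first all-equal step.

Derivation:
t=0: [166, 69, 232, 54, 351, 11, 156]  (not all equal)
t=1: [179, 178, 166, 175, 186, 166, 181]  (not all equal)
t=2: [191, 192, 194, 192, 190, 194, 191]  (not all equal)
t=3: [144, 144, 143, 144, 144, 143, 144]  (not all equal)
t=4: [288, 288, 289, 288, 288, 289, 288]  (not all equal)
t=5: [144, 144, 145, 144, 144, 145, 144]  (not all equal)
t=6: [287, 287, 287, 287, 287, 287, 287]  (all equal)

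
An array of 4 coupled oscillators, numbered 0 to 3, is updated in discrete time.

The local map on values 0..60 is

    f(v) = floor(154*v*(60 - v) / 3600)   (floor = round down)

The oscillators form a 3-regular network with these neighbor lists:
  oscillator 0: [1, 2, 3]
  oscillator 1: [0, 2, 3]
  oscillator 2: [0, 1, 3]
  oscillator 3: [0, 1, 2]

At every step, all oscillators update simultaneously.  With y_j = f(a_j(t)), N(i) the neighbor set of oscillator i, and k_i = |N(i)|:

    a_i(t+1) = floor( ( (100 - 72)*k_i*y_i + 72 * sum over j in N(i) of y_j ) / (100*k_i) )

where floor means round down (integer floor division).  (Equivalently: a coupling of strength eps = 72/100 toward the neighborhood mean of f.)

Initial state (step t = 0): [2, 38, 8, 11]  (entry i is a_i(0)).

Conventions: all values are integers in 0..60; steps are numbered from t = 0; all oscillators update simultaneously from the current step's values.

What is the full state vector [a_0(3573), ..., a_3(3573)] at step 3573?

Answer: [36, 36, 36, 36]
Key observation: The state at step 6, [36, 36, 36, 36], reappears at step 7: the system is in a cycle of period 1 from step 6 on.  Therefore the state at step 3573 equals the state at step 6 + ((3573 - 6) mod 1) = 6, which is [36, 36, 36, 36].

Derivation:
t=0: [2, 38, 8, 11]
t=1: [19, 20, 19, 19]
t=2: [33, 33, 33, 33]
t=3: [38, 38, 38, 38]
t=4: [35, 35, 35, 35]
t=5: [37, 37, 37, 37]
t=6: [36, 36, 36, 36]
t=7: [36, 36, 36, 36]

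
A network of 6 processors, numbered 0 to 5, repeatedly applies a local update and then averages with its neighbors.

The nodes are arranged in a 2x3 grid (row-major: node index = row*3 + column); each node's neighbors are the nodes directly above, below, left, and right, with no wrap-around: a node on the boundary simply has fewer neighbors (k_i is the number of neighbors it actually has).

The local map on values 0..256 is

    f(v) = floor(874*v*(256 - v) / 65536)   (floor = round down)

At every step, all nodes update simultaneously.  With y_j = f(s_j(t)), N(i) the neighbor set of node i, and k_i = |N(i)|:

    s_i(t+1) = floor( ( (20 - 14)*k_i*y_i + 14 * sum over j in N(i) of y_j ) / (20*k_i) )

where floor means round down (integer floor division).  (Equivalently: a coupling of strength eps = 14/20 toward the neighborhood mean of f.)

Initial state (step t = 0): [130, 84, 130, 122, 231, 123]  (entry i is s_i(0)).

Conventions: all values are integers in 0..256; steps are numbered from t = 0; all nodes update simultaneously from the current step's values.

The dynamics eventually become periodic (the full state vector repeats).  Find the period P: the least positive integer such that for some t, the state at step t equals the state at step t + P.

Simulating step by step:
t=0: [130, 84, 130, 122, 231, 123]
t=1: [208, 177, 208, 168, 169, 168]
t=2: [173, 163, 173, 174, 194, 174]
t=3: [194, 187, 194, 179, 183, 179]
t=4: [172, 167, 172, 173, 178, 173]
t=5: [193, 192, 193, 189, 190, 189]
t=6: [164, 163, 164, 165, 166, 165]
t=7: [201, 200, 201, 200, 200, 200]
t=8: [148, 148, 148, 148, 149, 148]
t=9: [213, 212, 213, 212, 212, 212]
t=10: [123, 123, 123, 123, 124, 123]
t=11: [218, 218, 218, 218, 218, 218]
t=12: [110, 110, 110, 110, 110, 110]
t=13: [214, 214, 214, 214, 214, 214]
t=14: [119, 119, 119, 119, 119, 119]
t=15: [217, 217, 217, 217, 217, 217]
t=16: [112, 112, 112, 112, 112, 112]
t=17: [215, 215, 215, 215, 215, 215]
t=18: [117, 117, 117, 117, 117, 117]
t=19: [216, 216, 216, 216, 216, 216]
t=20: [115, 115, 115, 115, 115, 115]
t=21: [216, 216, 216, 216, 216, 216]

Answer: 2
Key observation: The state at step 19, [216, 216, 216, 216, 216, 216], reappears at step 21 — and no state repeats earlier — so the cycle the system enters has period 2.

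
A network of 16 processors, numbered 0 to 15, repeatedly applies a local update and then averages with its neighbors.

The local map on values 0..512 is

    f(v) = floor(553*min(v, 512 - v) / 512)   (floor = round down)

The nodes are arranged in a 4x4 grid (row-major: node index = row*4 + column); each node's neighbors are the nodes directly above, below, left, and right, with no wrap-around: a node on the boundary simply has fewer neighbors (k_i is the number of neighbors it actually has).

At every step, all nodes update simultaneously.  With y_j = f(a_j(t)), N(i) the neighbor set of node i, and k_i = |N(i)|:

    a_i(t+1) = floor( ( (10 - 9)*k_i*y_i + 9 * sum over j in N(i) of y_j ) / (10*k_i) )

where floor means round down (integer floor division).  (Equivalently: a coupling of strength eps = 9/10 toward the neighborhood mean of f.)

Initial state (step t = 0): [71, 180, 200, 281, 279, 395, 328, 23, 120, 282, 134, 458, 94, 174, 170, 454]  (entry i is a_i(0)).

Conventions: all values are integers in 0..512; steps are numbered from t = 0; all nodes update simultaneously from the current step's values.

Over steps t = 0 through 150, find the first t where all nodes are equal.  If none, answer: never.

Answer: 29
Key observation: Synchronization is absorbing here: once all nodes are equal they stay equal, and step 29 is the first all-equal step.

Derivation:
t=0: [71, 180, 200, 281, 279, 395, 328, 23, 120, 282, 134, 458, 94, 174, 170, 454]  (not all equal)
t=1: [207, 144, 213, 132, 124, 213, 134, 153, 192, 156, 168, 74, 152, 178, 136, 114]  (not all equal)
t=2: [151, 220, 155, 191, 211, 158, 195, 126, 160, 199, 138, 148, 195, 162, 163, 113]  (not all equal)
t=3: [225, 173, 212, 156, 174, 216, 160, 186, 212, 171, 185, 138, 176, 197, 151, 162]  (not all equal)
t=4: [192, 229, 180, 209, 229, 187, 210, 166, 191, 214, 170, 186, 217, 182, 191, 157]  (not all equal)
t=5: [243, 205, 228, 190, 208, 234, 192, 213, 234, 199, 212, 179, 204, 220, 185, 199]  (not all equal)
t=6: [226, 250, 214, 234, 252, 220, 235, 204, 222, 239, 205, 220, 242, 213, 223, 197]  (not all equal)
t=7: [268, 240, 255, 228, 243, 260, 229, 244, 261, 234, 244, 219, 237, 250, 222, 235]  (not all equal)
t=8: [260, 268, 253, 266, 268, 256, 266, 245, 257, 267, 245, 257, 268, 250, 259, 239]  (not all equal)
t=9: [263, 272, 265, 268, 273, 264, 268, 267, 264, 270, 268, 263, 271, 267, 264, 272]  (not all equal)
t=10: [259, 266, 262, 264, 266, 260, 264, 264, 260, 264, 264, 262, 264, 262, 262, 266]  (not all equal)
t=11: [265, 271, 266, 268, 271, 266, 268, 267, 266, 269, 268, 266, 270, 268, 267, 269]  (not all equal)
t=12: [260, 264, 262, 264, 264, 261, 264, 263, 261, 263, 263, 263, 263, 262, 262, 264]  (not all equal)
t=13: [267, 270, 267, 268, 270, 267, 269, 267, 268, 269, 268, 267, 270, 268, 268, 268]  (not all equal)
t=14: [261, 263, 262, 263, 263, 261, 263, 263, 261, 263, 262, 263, 262, 262, 263, 263]  (not all equal)
t=15: [268, 270, 268, 268, 270, 268, 269, 268, 268, 270, 268, 268, 270, 268, 269, 268]  (not all equal)
t=16: [261, 262, 262, 263, 262, 261, 262, 262, 261, 262, 262, 263, 262, 261, 262, 262]  (not all equal)
t=17: [270, 270, 269, 269, 270, 270, 270, 268, 270, 270, 269, 269, 270, 270, 270, 269]  (not all equal)
t=18: [261, 261, 261, 262, 261, 261, 261, 261, 261, 261, 261, 262, 261, 261, 261, 261]  (not all equal)
t=19: [271, 271, 270, 270, 271, 271, 271, 270, 271, 271, 270, 270, 271, 271, 271, 270]  (not all equal)
t=20: [260, 260, 260, 261, 260, 260, 260, 260, 260, 260, 260, 261, 260, 260, 260, 260]  (not all equal)
t=21: [272, 272, 271, 271, 272, 272, 272, 271, 272, 272, 271, 271, 272, 272, 272, 271]  (not all equal)
t=22: [259, 259, 259, 260, 259, 259, 259, 259, 259, 259, 259, 260, 259, 259, 259, 259]  (not all equal)
t=23: [273, 273, 272, 272, 273, 273, 273, 272, 273, 273, 272, 272, 273, 273, 273, 272]  (not all equal)
t=24: [258, 258, 258, 259, 258, 258, 258, 258, 258, 258, 258, 259, 258, 258, 258, 258]  (not all equal)
t=25: [274, 274, 273, 273, 274, 274, 274, 273, 274, 274, 273, 273, 274, 274, 274, 273]  (not all equal)
t=26: [257, 257, 257, 258, 257, 257, 257, 257, 257, 257, 257, 258, 257, 257, 257, 257]  (not all equal)
t=27: [275, 275, 274, 274, 275, 275, 275, 274, 275, 275, 274, 274, 275, 275, 275, 274]  (not all equal)
t=28: [255, 255, 255, 257, 255, 255, 256, 256, 255, 255, 255, 257, 255, 255, 256, 256]  (not all equal)
t=29: [275, 275, 275, 275, 275, 275, 275, 275, 275, 275, 275, 275, 275, 275, 275, 275]  (all equal)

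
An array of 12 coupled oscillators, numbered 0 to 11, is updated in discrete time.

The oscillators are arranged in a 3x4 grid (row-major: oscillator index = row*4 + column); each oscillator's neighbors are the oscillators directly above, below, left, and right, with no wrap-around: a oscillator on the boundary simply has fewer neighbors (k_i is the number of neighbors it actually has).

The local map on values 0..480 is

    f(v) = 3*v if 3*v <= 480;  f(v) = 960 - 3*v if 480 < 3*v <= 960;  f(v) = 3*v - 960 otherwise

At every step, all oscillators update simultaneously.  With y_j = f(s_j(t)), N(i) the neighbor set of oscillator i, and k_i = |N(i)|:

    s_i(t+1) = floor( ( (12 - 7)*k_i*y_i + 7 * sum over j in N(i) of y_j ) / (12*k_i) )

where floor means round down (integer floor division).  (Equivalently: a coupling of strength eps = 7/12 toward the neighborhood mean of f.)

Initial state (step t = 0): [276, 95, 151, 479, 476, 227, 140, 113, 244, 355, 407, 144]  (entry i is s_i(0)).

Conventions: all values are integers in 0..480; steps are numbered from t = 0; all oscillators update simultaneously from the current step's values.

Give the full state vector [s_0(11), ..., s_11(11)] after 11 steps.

Answer: [270, 245, 302, 179, 276, 223, 312, 179, 287, 248, 312, 231]

Derivation:
t=0: [276, 95, 151, 479, 476, 227, 140, 113, 244, 355, 407, 144]
t=1: [274, 286, 418, 429, 319, 302, 369, 399, 262, 193, 294, 355]
t=2: [88, 137, 234, 291, 72, 114, 157, 211, 184, 218, 155, 135]
t=3: [292, 339, 295, 206, 287, 347, 399, 323, 322, 363, 423, 399]
t=4: [80, 70, 154, 167, 74, 109, 167, 162, 69, 130, 246, 191]
t=5: [226, 287, 411, 464, 243, 323, 407, 451, 264, 309, 332, 364]
t=6: [213, 150, 267, 374, 185, 94, 212, 324, 147, 55, 97, 180]
t=7: [383, 335, 248, 117, 371, 313, 243, 181, 350, 265, 298, 263]
t=8: [136, 101, 211, 330, 122, 95, 201, 320, 130, 103, 137, 212]
t=9: [365, 324, 270, 107, 363, 313, 297, 138, 359, 339, 363, 254]
t=10: [97, 64, 140, 298, 106, 47, 132, 286, 103, 75, 116, 240]
t=11: [270, 245, 302, 179, 276, 223, 312, 179, 287, 248, 312, 231]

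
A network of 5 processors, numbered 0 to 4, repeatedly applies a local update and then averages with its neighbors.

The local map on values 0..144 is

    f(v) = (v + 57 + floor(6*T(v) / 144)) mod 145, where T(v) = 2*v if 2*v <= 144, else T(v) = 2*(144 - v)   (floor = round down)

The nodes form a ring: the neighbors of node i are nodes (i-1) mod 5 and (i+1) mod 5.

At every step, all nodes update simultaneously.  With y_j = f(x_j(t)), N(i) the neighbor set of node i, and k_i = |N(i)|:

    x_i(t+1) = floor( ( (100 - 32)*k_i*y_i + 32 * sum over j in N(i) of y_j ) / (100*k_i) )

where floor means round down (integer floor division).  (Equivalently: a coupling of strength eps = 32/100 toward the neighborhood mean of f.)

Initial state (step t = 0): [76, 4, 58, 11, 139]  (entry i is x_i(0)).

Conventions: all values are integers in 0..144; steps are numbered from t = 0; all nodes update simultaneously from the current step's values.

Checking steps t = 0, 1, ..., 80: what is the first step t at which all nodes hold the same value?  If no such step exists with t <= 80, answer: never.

Simulating step by step:
t=0: [76, 4, 58, 11, 139]  (not all equal)
t=1: [111, 82, 101, 73, 67]  (not all equal)
t=2: [60, 104, 55, 115, 113]  (not all equal)
t=3: [90, 51, 86, 42, 42]  (not all equal)
t=4: [38, 77, 35, 86, 86]  (not all equal)
t=5: [89, 125, 86, 16, 17]  (not all equal)
t=6: [21, 26, 19, 62, 63]  (not all equal)
t=7: [87, 82, 85, 116, 117]  (not all equal)
t=8: [30, 98, 28, 25, 26]  (not all equal)
t=9: [76, 37, 74, 84, 85]  (not all equal)
t=10: [109, 109, 108, 22, 22]  (not all equal)
t=11: [32, 23, 32, 70, 70]  (not all equal)
t=12: [95, 84, 95, 125, 125]  (not all equal)
t=13: [13, 4, 13, 33, 33]  (not all equal)
t=14: [72, 64, 72, 88, 88]  (not all equal)
t=15: [112, 128, 112, 24, 24]  (not all equal)
t=16: [37, 36, 37, 73, 73]  (not all equal)
t=17: [102, 96, 102, 128, 128]  (not all equal)
t=18: [20, 13, 20, 37, 37]  (not all equal)
t=19: [79, 73, 79, 93, 93]  (not all equal)
t=20: [118, 136, 118, 30, 30]  (not all equal)
t=21: [43, 42, 43, 79, 79]  (not all equal)
t=22: [108, 102, 108, 134, 134]  (not all equal)
t=23: [25, 18, 25, 42, 42]  (not all equal)
t=24: [85, 78, 85, 99, 99]  (not all equal)
t=25: [25, 95, 25, 11, 11]  (not all equal)
t=26: [69, 34, 69, 70, 70]  (not all equal)
t=27: [125, 105, 125, 131, 131]  (not all equal)
t=28: [36, 25, 36, 43, 43]  (not all equal)
t=29: [95, 87, 95, 101, 101]  (not all equal)
t=30: [10, 5, 10, 15, 15]  (not all equal)
t=31: [67, 63, 67, 72, 72]  (not all equal)
t=32: [129, 126, 129, 134, 134]  (not all equal)
t=33: [42, 39, 42, 45, 45]  (not all equal)
t=34: [102, 99, 102, 104, 104]  (not all equal)
t=35: [16, 14, 16, 18, 18]  (not all equal)
t=36: [74, 72, 74, 75, 75]  (not all equal)
t=37: [136, 135, 136, 136, 136]  (not all equal)
t=38: [47, 47, 47, 48, 48]  (not all equal)
t=39: [107, 107, 107, 108, 108]  (not all equal)
t=40: [22, 22, 22, 22, 22]  (all equal)

Answer: 40
Key observation: Synchronization is absorbing here: once all nodes are equal they stay equal, and step 40 is the first all-equal step.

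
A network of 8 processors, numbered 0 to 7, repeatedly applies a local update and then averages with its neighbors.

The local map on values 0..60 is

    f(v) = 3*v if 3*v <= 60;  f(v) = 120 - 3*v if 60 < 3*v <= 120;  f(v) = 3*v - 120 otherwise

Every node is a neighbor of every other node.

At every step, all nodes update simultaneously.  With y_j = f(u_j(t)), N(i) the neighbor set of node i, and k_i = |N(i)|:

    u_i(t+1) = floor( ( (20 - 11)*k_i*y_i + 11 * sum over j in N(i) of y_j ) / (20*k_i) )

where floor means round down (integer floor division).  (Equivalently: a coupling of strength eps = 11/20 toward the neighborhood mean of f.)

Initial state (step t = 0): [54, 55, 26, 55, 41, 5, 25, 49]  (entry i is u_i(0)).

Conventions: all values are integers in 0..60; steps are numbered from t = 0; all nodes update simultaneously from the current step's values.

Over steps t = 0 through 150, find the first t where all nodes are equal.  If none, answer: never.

Simulating step by step:
t=0: [54, 55, 26, 55, 41, 5, 25, 49]  (not all equal)
t=1: [36, 37, 36, 37, 21, 26, 37, 30]  (not all equal)
t=2: [18, 17, 18, 17, 35, 29, 17, 25]  (not all equal)
t=3: [47, 46, 47, 46, 33, 40, 46, 44]  (not all equal)
t=4: [17, 16, 17, 16, 17, 10, 16, 14]  (not all equal)
t=5: [47, 46, 47, 46, 47, 40, 46, 44]  (not all equal)
t=6: [17, 16, 17, 16, 17, 10, 16, 14]  (not all equal)

Answer: never
Key observation: The state at step 4 reappears at step 6 — the system is in a cycle of period 2 from step 4 on.  No step 0..6 is synchronized, and the cycle repeats forever, so no step up to 150 (or ever) has all nodes equal.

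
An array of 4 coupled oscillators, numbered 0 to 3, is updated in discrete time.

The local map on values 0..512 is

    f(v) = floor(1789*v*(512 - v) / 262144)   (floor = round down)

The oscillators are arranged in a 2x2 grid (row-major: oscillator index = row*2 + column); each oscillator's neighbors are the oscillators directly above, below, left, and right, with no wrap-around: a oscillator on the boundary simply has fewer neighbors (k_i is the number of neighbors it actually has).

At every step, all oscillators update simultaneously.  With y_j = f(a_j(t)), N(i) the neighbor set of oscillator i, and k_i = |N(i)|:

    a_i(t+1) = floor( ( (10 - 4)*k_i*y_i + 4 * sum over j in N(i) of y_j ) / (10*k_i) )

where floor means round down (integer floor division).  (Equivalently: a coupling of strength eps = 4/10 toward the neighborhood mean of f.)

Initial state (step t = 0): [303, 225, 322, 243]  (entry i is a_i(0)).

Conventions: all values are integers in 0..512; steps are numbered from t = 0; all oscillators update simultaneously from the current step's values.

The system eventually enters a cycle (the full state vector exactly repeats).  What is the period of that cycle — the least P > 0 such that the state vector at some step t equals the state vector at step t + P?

Simulating step by step:
t=0: [303, 225, 322, 243]
t=1: [430, 439, 425, 439]
t=2: [238, 222, 242, 224]
t=3: [443, 440, 444, 440]
t=4: [209, 214, 208, 214]
t=5: [432, 434, 432, 434]
t=6: [234, 231, 234, 231]
t=7: [442, 442, 442, 442]
t=8: [211, 211, 211, 211]
t=9: [433, 433, 433, 433]
t=10: [233, 233, 233, 233]
t=11: [443, 443, 443, 443]
t=12: [208, 208, 208, 208]
t=13: [431, 431, 431, 431]
t=14: [238, 238, 238, 238]
t=15: [445, 445, 445, 445]
t=16: [203, 203, 203, 203]
t=17: [428, 428, 428, 428]
t=18: [245, 245, 245, 245]
t=19: [446, 446, 446, 446]
t=20: [200, 200, 200, 200]
t=21: [425, 425, 425, 425]
t=22: [252, 252, 252, 252]
t=23: [447, 447, 447, 447]
t=24: [198, 198, 198, 198]
t=25: [424, 424, 424, 424]
t=26: [254, 254, 254, 254]
t=27: [447, 447, 447, 447]

Answer: 4
Key observation: The state at step 23, [447, 447, 447, 447], reappears at step 27 — and no state repeats earlier — so the cycle the system enters has period 4.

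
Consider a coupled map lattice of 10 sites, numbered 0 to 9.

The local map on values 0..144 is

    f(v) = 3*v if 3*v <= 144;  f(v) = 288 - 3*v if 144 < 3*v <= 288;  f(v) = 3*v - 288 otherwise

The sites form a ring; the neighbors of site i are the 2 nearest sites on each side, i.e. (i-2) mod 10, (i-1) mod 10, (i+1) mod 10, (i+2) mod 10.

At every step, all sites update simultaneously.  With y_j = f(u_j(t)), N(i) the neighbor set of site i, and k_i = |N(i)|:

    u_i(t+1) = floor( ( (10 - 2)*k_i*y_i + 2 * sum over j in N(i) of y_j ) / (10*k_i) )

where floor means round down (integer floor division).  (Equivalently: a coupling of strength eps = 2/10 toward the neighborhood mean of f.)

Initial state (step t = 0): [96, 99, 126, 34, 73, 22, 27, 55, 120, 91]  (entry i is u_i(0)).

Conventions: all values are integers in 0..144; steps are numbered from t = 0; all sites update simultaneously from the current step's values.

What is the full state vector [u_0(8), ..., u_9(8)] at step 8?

Answer: [107, 79, 63, 34, 118, 48, 83, 91, 53, 48]

Derivation:
t=0: [96, 99, 126, 34, 73, 22, 27, 55, 120, 91]
t=1: [9, 17, 81, 93, 72, 71, 81, 110, 68, 22]
t=2: [33, 48, 43, 19, 66, 68, 49, 47, 76, 63]
t=3: [100, 134, 122, 67, 92, 88, 131, 132, 72, 101]
t=4: [23, 100, 73, 81, 24, 34, 94, 97, 69, 27]
t=5: [67, 22, 65, 48, 68, 87, 17, 15, 72, 73]
t=6: [84, 72, 93, 128, 82, 37, 52, 46, 70, 68]
t=7: [40, 68, 19, 88, 51, 109, 124, 130, 81, 83]
t=8: [107, 79, 63, 34, 118, 48, 83, 91, 53, 48]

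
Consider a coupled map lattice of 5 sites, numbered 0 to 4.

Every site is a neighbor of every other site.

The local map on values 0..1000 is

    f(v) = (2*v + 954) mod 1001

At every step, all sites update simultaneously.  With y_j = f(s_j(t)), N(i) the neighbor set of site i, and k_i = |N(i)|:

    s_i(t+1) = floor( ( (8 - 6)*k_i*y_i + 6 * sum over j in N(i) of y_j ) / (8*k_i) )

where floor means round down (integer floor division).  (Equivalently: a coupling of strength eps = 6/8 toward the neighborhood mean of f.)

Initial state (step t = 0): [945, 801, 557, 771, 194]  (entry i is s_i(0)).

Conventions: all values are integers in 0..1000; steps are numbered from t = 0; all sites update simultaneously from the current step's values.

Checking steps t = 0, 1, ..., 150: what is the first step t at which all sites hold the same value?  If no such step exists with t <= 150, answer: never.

Answer: 4
Key observation: Synchronization is absorbing here: once all sites are equal they stay equal, and step 4 is the first all-equal step.

Derivation:
t=0: [945, 801, 557, 771, 194]  (not all equal)
t=1: [483, 465, 434, 461, 452]  (not all equal)
t=2: [874, 871, 867, 871, 870]  (not all equal)
t=3: [693, 693, 692, 693, 693]  (not all equal)
t=4: [337, 337, 337, 337, 337]  (all equal)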